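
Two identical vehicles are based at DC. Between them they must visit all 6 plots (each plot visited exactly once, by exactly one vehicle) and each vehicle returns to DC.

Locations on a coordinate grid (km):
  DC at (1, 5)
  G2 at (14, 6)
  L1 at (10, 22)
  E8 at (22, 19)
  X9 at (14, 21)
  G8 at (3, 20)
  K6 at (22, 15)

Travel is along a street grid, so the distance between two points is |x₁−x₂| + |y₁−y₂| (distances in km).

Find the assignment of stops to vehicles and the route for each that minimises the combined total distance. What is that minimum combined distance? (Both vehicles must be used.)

Check every non-empty split of the stops between the two vehicles; for each half take its own optimal tour:
  {G2} + {L1, E8, X9, G8, K6}: 28 + 76 = 104
  {L1} + {G2, E8, X9, G8, K6}: 52 + 74 = 126
  {G2, L1} + {E8, X9, G8, K6}: 60 + 74 = 134
  {E8} + {G2, L1, X9, G8, K6}: 70 + 76 = 146
  {G2, E8} + {L1, X9, G8, K6}: 70 + 76 = 146
  {L1, E8} + {G2, X9, G8, K6}: 76 + 74 = 150
  … (31 splits in total)
Best: vehicle 1 DC → G2 → DC = 28; vehicle 2 DC → G8 → L1 → X9 → E8 → K6 → DC = 76; combined 104.

104 km — the smallest possible combined total.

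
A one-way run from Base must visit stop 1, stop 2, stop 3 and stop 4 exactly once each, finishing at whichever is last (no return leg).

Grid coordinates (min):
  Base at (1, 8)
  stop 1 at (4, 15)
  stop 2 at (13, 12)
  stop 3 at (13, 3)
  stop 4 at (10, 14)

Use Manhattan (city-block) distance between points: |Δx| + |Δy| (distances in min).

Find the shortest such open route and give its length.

There are 4! = 24 possible orderings.
Base → stop 1 → stop 2 → stop 3 → stop 4: 10+12+9+14 = 45
Base → stop 1 → stop 2 → stop 4 → stop 3: 10+12+5+14 = 41
Base → stop 1 → stop 3 → stop 2 → stop 4: 10+21+9+5 = 45
Base → stop 1 → stop 3 → stop 4 → stop 2: 10+21+14+5 = 50
Base → stop 1 → stop 4 → stop 2 → stop 3: 10+7+5+9 = 31
Base → stop 1 → stop 4 → stop 3 → stop 2: 10+7+14+9 = 40
Base → stop 2 → stop 1 → stop 3 → stop 4: 16+12+21+14 = 63
Base → stop 2 → stop 1 → stop 4 → stop 3: 16+12+7+14 = 49
Base → stop 2 → stop 3 → stop 1 → stop 4: 16+9+21+7 = 53
Base → stop 2 → stop 3 → stop 4 → stop 1: 16+9+14+7 = 46
Base → stop 2 → stop 4 → stop 1 → stop 3: 16+5+7+21 = 49
Base → stop 2 → stop 4 → stop 3 → stop 1: 16+5+14+21 = 56
Base → stop 3 → stop 1 → stop 2 → stop 4: 17+21+12+5 = 55
Base → stop 3 → stop 1 → stop 4 → stop 2: 17+21+7+5 = 50
… (10 more)
The minimum is 31.
One shortest path: Base → stop 1 → stop 4 → stop 2 → stop 3.

31 min — the minimum one-way total.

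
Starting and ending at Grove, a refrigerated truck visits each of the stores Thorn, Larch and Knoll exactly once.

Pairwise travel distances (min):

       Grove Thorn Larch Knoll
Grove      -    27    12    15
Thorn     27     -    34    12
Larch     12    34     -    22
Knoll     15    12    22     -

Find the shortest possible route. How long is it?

With 3 stops there are 3!/2 = 3 distinct round trips (a route and its reverse cost the same).
Grove-Thorn-Larch-Knoll-Grove: 27+34+22+15 = 98
Grove-Thorn-Knoll-Larch-Grove: 27+12+22+12 = 73
Grove-Larch-Thorn-Knoll-Grove: 12+34+12+15 = 73
The minimum is 73.
One optimal route: Grove → Thorn → Knoll → Larch → Grove (or its reverse).

Shortest round trip = 73 min.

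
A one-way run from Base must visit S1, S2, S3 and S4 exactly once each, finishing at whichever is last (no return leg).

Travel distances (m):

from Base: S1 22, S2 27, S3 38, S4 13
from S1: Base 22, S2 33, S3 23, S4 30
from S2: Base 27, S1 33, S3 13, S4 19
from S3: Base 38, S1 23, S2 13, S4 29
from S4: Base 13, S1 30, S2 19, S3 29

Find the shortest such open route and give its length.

Shortest open route: 68 m.

There are 4! = 24 possible orderings.
Base→S1→S2→S3→S4: 22+33+13+29 = 97
Base→S1→S2→S4→S3: 22+33+19+29 = 103
Base→S1→S3→S2→S4: 22+23+13+19 = 77
Base→S1→S3→S4→S2: 22+23+29+19 = 93
Base→S1→S4→S2→S3: 22+30+19+13 = 84
Base→S1→S4→S3→S2: 22+30+29+13 = 94
Base→S2→S1→S3→S4: 27+33+23+29 = 112
Base→S2→S1→S4→S3: 27+33+30+29 = 119
Base→S2→S3→S1→S4: 27+13+23+30 = 93
Base→S2→S3→S4→S1: 27+13+29+30 = 99
Base→S2→S4→S1→S3: 27+19+30+23 = 99
Base→S2→S4→S3→S1: 27+19+29+23 = 98
Base→S3→S1→S2→S4: 38+23+33+19 = 113
Base→S3→S1→S4→S2: 38+23+30+19 = 110
… (10 more)
Base→S4→S2→S3→S1: 13+19+13+23 = 68  ← best
The minimum is 68.
One shortest path: Base → S4 → S2 → S3 → S1.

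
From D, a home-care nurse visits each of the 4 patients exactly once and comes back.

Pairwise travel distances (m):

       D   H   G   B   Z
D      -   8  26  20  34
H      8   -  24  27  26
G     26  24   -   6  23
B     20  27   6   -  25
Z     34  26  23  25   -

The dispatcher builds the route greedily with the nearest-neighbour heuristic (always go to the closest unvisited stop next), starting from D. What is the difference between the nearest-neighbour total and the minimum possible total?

D: H=8, B=20, G=26, Z=34 ⇒ H
H: G=24, Z=26, B=27 ⇒ G
G: B=6, Z=23 ⇒ B
B: Z=25 ⇒ Z
NN route D → H → G → B → Z → D costs 97.
Optimal: D → H → Z → G → B → D costs 83 (by enumerating all 12 distinct tours).
Excess = 97 − 83 = 14.

14 m longer than the optimal tour.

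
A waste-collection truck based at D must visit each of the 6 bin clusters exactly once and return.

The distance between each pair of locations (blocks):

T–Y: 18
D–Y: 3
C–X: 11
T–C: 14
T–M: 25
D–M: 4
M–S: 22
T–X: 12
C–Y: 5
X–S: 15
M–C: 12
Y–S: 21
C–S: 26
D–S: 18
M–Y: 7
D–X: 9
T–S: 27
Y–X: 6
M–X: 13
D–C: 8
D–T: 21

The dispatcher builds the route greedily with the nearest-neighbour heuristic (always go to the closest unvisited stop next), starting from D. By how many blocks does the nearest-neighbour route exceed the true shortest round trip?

D: Y=3, M=4, C=8, X=9, S=18, T=21 ⇒ Y
Y: C=5, X=6, M=7, T=18, S=21 ⇒ C
C: X=11, M=12, T=14, S=26 ⇒ X
X: T=12, M=13, S=15 ⇒ T
T: M=25, S=27 ⇒ M
M: S=22 ⇒ S
NN route D → Y → C → X → T → M → S → D costs 96.
Optimal: D → M → Y → C → T → X → S → D costs 75 (by enumerating all 360 distinct tours).
Excess = 96 − 75 = 21.

Excess over optimum: 21 blocks.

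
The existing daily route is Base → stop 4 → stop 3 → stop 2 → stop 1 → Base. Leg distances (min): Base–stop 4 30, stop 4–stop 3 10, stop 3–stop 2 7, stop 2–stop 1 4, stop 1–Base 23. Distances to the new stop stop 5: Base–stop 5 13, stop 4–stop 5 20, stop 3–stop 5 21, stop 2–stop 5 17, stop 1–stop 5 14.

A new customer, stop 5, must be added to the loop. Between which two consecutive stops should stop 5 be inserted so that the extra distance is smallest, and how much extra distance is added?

Insertion cost between consecutive stops i–j is d(i,stop 5) + d(stop 5,j) − d(i,j):
  between Base and stop 4: 13 + 20 − 30 = 3
  between stop 4 and stop 3: 20 + 21 − 10 = 31
  between stop 3 and stop 2: 21 + 17 − 7 = 31
  between stop 2 and stop 1: 17 + 14 − 4 = 27
  between stop 1 and Base: 14 + 13 − 23 = 4
Cheapest insertion is between Base and stop 4, adding 3.
New total = 74 + 3 = 77.

Minimum extra distance: 3 min, inserting stop 5 between Base and stop 4.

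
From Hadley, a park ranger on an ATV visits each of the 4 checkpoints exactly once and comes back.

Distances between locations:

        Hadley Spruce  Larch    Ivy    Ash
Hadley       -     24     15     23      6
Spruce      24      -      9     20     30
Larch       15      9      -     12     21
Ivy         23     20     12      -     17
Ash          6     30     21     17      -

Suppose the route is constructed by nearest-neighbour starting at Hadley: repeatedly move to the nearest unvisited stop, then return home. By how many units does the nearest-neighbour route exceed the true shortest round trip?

The nearest-neighbour route is 1 longer than optimal.

Hadley: Ash=6, Larch=15, Ivy=23, Spruce=24 ⇒ Ash
Ash: Ivy=17, Larch=21, Spruce=30 ⇒ Ivy
Ivy: Larch=12, Spruce=20 ⇒ Larch
Larch: Spruce=9 ⇒ Spruce
NN route Hadley → Ash → Ivy → Larch → Spruce → Hadley costs 68.
Optimal: Hadley → Larch → Spruce → Ivy → Ash → Hadley costs 67 (by enumerating all 12 distinct tours).
Excess = 68 − 67 = 1.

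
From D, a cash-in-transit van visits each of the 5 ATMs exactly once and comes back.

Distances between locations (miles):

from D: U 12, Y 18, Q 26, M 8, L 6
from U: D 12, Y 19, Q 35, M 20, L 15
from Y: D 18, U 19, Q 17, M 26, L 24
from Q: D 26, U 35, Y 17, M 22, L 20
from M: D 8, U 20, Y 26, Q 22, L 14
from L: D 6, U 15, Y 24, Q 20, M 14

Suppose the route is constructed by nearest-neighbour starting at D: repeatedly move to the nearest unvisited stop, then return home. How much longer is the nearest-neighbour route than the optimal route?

Excess over optimum: 15 miles.

D: L=6, M=8, U=12, Y=18, Q=26 ⇒ L
L: M=14, U=15, Q=20, Y=24 ⇒ M
M: U=20, Q=22, Y=26 ⇒ U
U: Y=19, Q=35 ⇒ Y
Y: Q=17 ⇒ Q
NN route D → L → M → U → Y → Q → D costs 102.
Optimal: D → M → Q → Y → U → L → D costs 87 (by enumerating all 60 distinct tours).
Excess = 102 − 87 = 15.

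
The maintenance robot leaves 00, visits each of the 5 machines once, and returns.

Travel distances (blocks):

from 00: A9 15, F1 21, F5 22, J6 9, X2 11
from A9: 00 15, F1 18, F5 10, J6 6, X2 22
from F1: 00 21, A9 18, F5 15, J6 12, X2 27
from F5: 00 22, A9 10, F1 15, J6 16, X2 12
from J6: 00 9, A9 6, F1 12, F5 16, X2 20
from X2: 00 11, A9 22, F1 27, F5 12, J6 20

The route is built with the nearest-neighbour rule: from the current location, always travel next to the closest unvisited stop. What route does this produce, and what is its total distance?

Total distance 85 blocks via the nearest-neighbour route 00 → J6 → A9 → F5 → X2 → F1 → 00.

00 → [J6:9 / X2:11 / A9:15 / F1:21 / F5:22] → J6 (9)
J6 → [A9:6 / F1:12 / F5:16 / X2:20] → A9 (6)
A9 → [F5:10 / F1:18 / X2:22] → F5 (10)
F5 → [X2:12 / F1:15] → X2 (12)
X2 → [F1:27] → F1 (27)
Return F1→00: 21.
Total = 9 + 6 + 10 + 12 + 27 + 21 = 85.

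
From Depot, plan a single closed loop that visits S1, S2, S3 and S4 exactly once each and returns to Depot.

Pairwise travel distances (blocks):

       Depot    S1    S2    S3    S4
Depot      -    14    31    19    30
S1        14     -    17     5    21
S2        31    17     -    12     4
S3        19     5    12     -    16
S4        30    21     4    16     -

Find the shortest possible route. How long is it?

Shortest round trip = 65 blocks.

There are 12 distinct closed tours to check (reversals are equivalent).
Depot → S1 → S2 → S3 → S4 → Depot: 14+17+12+16+30 = 89
Depot → S1 → S2 → S4 → S3 → Depot: 14+17+4+16+19 = 70
Depot → S1 → S3 → S2 → S4 → Depot: 14+5+12+4+30 = 65
Depot → S1 → S3 → S4 → S2 → Depot: 14+5+16+4+31 = 70
Depot → S1 → S4 → S2 → S3 → Depot: 14+21+4+12+19 = 70
Depot → S1 → S4 → S3 → S2 → Depot: 14+21+16+12+31 = 94
Depot → S2 → S1 → S3 → S4 → Depot: 31+17+5+16+30 = 99
Depot → S2 → S1 → S4 → S3 → Depot: 31+17+21+16+19 = 104
Depot → S2 → S3 → S1 → S4 → Depot: 31+12+5+21+30 = 99
Depot → S2 → S4 → S1 → S3 → Depot: 31+4+21+5+19 = 80
Depot → S3 → S1 → S2 → S4 → Depot: 19+5+17+4+30 = 75
Depot → S3 → S2 → S1 → S4 → Depot: 19+12+17+21+30 = 99
The minimum is 65.
One optimal route: Depot → S1 → S3 → S2 → S4 → Depot (or its reverse).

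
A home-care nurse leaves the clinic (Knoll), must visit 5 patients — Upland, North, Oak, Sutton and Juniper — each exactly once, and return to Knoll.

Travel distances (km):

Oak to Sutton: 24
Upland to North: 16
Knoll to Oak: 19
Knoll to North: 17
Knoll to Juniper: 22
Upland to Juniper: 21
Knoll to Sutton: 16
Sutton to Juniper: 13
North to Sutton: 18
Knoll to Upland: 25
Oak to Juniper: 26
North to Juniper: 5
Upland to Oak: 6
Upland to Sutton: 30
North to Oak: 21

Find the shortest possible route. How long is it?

Minimum total distance: 75 km.

There are 60 distinct closed tours to check (reversals are equivalent).
Knoll - Upland - North - Oak - Sutton - Juniper - Knoll: 25+16+21+24+13+22 = 121
Knoll - Upland - North - Oak - Juniper - Sutton - Knoll: 25+16+21+26+13+16 = 117
Knoll - Upland - North - Sutton - Oak - Juniper - Knoll: 25+16+18+24+26+22 = 131
Knoll - Upland - North - Sutton - Juniper - Oak - Knoll: 25+16+18+13+26+19 = 117
Knoll - Upland - North - Juniper - Oak - Sutton - Knoll: 25+16+5+26+24+16 = 112
Knoll - Upland - North - Juniper - Sutton - Oak - Knoll: 25+16+5+13+24+19 = 102
Knoll - Upland - Oak - North - Sutton - Juniper - Knoll: 25+6+21+18+13+22 = 105
Knoll - Upland - Oak - North - Juniper - Sutton - Knoll: 25+6+21+5+13+16 = 86
Knoll - Upland - Oak - Sutton - North - Juniper - Knoll: 25+6+24+18+5+22 = 100
Knoll - Upland - Oak - Sutton - Juniper - North - Knoll: 25+6+24+13+5+17 = 90
Knoll - Upland - Oak - Juniper - North - Sutton - Knoll: 25+6+26+5+18+16 = 96
Knoll - Upland - Oak - Juniper - Sutton - North - Knoll: 25+6+26+13+18+17 = 105
Knoll - Upland - Sutton - North - Oak - Juniper - Knoll: 25+30+18+21+26+22 = 142
Knoll - Upland - Sutton - North - Juniper - Oak - Knoll: 25+30+18+5+26+19 = 123
… (46 more)
Knoll - Oak - Upland - North - Juniper - Sutton - Knoll: 19+6+16+5+13+16 = 75  ← best
The minimum is 75.
One optimal route: Knoll → Oak → Upland → North → Juniper → Sutton → Knoll (or its reverse).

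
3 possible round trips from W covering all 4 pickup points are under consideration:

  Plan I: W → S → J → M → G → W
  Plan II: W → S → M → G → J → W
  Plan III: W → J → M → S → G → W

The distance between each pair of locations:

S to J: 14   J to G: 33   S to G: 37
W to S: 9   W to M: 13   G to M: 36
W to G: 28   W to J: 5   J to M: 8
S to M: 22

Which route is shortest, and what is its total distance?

95 — Plan I is the shortest.

Plan I: 9 + 14 + 8 + 36 + 28 = 95
Plan II: 9 + 22 + 36 + 33 + 5 = 105
Plan III: 5 + 8 + 22 + 37 + 28 = 100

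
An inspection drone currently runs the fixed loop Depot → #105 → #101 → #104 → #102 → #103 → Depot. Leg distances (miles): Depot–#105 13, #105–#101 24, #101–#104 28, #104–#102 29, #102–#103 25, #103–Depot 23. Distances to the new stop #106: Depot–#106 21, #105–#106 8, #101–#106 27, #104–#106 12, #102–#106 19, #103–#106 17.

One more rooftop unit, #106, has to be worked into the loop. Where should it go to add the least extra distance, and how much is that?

+2 miles — insert #106 between #104 and #102.

Insertion cost between consecutive stops i–j is d(i,#106) + d(#106,j) − d(i,j):
  between Depot and #105: 21 + 8 − 13 = 16
  between #105 and #101: 8 + 27 − 24 = 11
  between #101 and #104: 27 + 12 − 28 = 11
  between #104 and #102: 12 + 19 − 29 = 2
  between #102 and #103: 19 + 17 − 25 = 11
  between #103 and Depot: 17 + 21 − 23 = 15
Cheapest insertion is between #104 and #102, adding 2.
New total = 142 + 2 = 144.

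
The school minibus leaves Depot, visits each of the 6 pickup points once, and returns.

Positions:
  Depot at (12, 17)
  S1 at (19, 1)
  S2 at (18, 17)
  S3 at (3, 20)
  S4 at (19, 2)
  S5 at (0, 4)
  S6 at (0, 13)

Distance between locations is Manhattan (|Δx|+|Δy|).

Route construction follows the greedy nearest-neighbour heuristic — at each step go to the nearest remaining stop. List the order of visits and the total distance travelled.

From Depot: distances to unvisited — S2=6, S3=12, S6=16, S4=22, S1=23, S5=25. Nearest is S2 (6).
From S2: distances to unvisited — S4=16, S1=17, S3=18, S6=22, S5=31. Nearest is S4 (16).
From S4: distances to unvisited — S1=1, S5=21, S6=30, S3=34. Nearest is S1 (1).
From S1: distances to unvisited — S5=22, S6=31, S3=35. Nearest is S5 (22).
From S5: distances to unvisited — S6=9, S3=19. Nearest is S6 (9).
From S6: distances to unvisited — S3=10. Nearest is S3 (10).
Return S3→Depot: 12.
Total = 6 + 16 + 1 + 22 + 9 + 10 + 12 = 76.

Total distance 76 via the nearest-neighbour route Depot → S2 → S4 → S1 → S5 → S6 → S3 → Depot.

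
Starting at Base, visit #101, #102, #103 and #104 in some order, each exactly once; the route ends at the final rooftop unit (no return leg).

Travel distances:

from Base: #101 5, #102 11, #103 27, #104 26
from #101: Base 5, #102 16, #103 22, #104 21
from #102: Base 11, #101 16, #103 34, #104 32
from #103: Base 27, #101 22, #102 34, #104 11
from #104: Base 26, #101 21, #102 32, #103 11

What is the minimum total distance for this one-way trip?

There are 4! = 24 possible orderings.
Base→#101→#102→#103→#104: 5+16+34+11 = 66
Base→#101→#102→#104→#103: 5+16+32+11 = 64
Base→#101→#103→#102→#104: 5+22+34+32 = 93
Base→#101→#103→#104→#102: 5+22+11+32 = 70
Base→#101→#104→#102→#103: 5+21+32+34 = 92
Base→#101→#104→#103→#102: 5+21+11+34 = 71
Base→#102→#101→#103→#104: 11+16+22+11 = 60
Base→#102→#101→#104→#103: 11+16+21+11 = 59
Base→#102→#103→#101→#104: 11+34+22+21 = 88
Base→#102→#103→#104→#101: 11+34+11+21 = 77
Base→#102→#104→#101→#103: 11+32+21+22 = 86
Base→#102→#104→#103→#101: 11+32+11+22 = 76
Base→#103→#101→#102→#104: 27+22+16+32 = 97
Base→#103→#101→#104→#102: 27+22+21+32 = 102
… (10 more)
The minimum is 59.
One shortest path: Base → #102 → #101 → #104 → #103.

Shortest open route: 59.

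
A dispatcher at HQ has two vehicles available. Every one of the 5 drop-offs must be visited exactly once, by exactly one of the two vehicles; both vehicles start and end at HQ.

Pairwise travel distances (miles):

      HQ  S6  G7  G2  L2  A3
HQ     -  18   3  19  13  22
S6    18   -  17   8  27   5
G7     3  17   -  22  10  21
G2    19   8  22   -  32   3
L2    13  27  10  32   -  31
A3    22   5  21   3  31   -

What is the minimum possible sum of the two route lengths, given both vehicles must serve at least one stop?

Minimum combined distance: 71 miles.

Try each way of splitting the stops between the two vehicles (each non-empty) and, for each split, find the best tour for each vehicle:
  {S6} + {G7, G2, L2, A3}: 36 + 66 = 102
  {G7} + {S6, G2, L2, A3}: 6 + 67 = 73
  {S6, G7} + {G2, L2, A3}: 38 + 66 = 104
  {G2} + {S6, G7, L2, A3}: 38 + 67 = 105
  {S6, G2} + {G7, L2, A3}: 45 + 66 = 111
  {G7, G2} + {S6, L2, A3}: 44 + 67 = 111
  … (15 splits in total)
  {G7, L2} + {S6, G2, A3}: 26 + 45 = 71  ← best
Best: vehicle 1 HQ → G7 → L2 → HQ = 26; vehicle 2 HQ → S6 → A3 → G2 → HQ = 45; combined 71.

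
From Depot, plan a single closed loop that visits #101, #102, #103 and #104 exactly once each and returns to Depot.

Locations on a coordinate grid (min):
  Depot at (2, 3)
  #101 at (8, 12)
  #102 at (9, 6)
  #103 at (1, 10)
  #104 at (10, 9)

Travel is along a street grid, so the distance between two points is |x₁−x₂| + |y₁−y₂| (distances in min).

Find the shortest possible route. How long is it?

Minimum total distance: 36 min.

With 4 stops there are 4!/2 = 12 distinct round trips (a route and its reverse cost the same).
Depot→#101→#102→#103→#104→Depot: 15+7+12+10+14 = 58
Depot→#101→#102→#104→#103→Depot: 15+7+4+10+8 = 44
Depot→#101→#103→#102→#104→Depot: 15+9+12+4+14 = 54
Depot→#101→#103→#104→#102→Depot: 15+9+10+4+10 = 48
Depot→#101→#104→#102→#103→Depot: 15+5+4+12+8 = 44
Depot→#101→#104→#103→#102→Depot: 15+5+10+12+10 = 52
Depot→#102→#101→#103→#104→Depot: 10+7+9+10+14 = 50
Depot→#102→#101→#104→#103→Depot: 10+7+5+10+8 = 40
Depot→#102→#103→#101→#104→Depot: 10+12+9+5+14 = 50
Depot→#102→#104→#101→#103→Depot: 10+4+5+9+8 = 36
Depot→#103→#101→#102→#104→Depot: 8+9+7+4+14 = 42
Depot→#103→#102→#101→#104→Depot: 8+12+7+5+14 = 46
The minimum is 36.
One optimal route: Depot → #102 → #104 → #101 → #103 → Depot (or its reverse).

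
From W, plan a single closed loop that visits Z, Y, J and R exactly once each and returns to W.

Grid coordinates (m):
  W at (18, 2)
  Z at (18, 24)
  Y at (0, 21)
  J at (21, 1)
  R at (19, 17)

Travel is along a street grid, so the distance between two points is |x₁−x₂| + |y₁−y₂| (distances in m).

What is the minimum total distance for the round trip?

With 4 stops there are 4!/2 = 12 distinct round trips (a route and its reverse cost the same).
W → Z → Y → J → R → W: 22+21+41+18+16 = 118
W → Z → Y → R → J → W: 22+21+23+18+4 = 88
W → Z → J → Y → R → W: 22+26+41+23+16 = 128
W → Z → J → R → Y → W: 22+26+18+23+37 = 126
W → Z → R → Y → J → W: 22+8+23+41+4 = 98
W → Z → R → J → Y → W: 22+8+18+41+37 = 126
W → Y → Z → J → R → W: 37+21+26+18+16 = 118
W → Y → Z → R → J → W: 37+21+8+18+4 = 88
W → Y → J → Z → R → W: 37+41+26+8+16 = 128
W → Y → R → Z → J → W: 37+23+8+26+4 = 98
W → J → Z → Y → R → W: 4+26+21+23+16 = 90
W → J → Y → Z → R → W: 4+41+21+8+16 = 90
The minimum is 88.
One optimal route: W → Z → Y → R → J → W (or its reverse).

88 m — the shortest possible round trip.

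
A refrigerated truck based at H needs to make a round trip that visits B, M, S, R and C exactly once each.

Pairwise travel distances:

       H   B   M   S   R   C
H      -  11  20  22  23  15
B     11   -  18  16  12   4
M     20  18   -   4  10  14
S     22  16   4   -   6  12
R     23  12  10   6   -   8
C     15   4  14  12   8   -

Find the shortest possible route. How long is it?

Minimum total distance: 53.

H → B → M → S → R → C → H: 11+18+4+6+8+15 = 62
H → B → M → S → C → R → H: 11+18+4+12+8+23 = 76
H → B → M → R → S → C → H: 11+18+10+6+12+15 = 72
H → B → M → R → C → S → H: 11+18+10+8+12+22 = 81
H → B → M → C → S → R → H: 11+18+14+12+6+23 = 84
H → B → M → C → R → S → H: 11+18+14+8+6+22 = 79
H → B → S → M → R → C → H: 11+16+4+10+8+15 = 64
H → B → S → M → C → R → H: 11+16+4+14+8+23 = 76
H → B → S → R → M → C → H: 11+16+6+10+14+15 = 72
H → B → S → R → C → M → H: 11+16+6+8+14+20 = 75
H → B → S → C → M → R → H: 11+16+12+14+10+23 = 86
H → B → S → C → R → M → H: 11+16+12+8+10+20 = 77
H → B → R → M → S → C → H: 11+12+10+4+12+15 = 64
H → B → R → M → C → S → H: 11+12+10+14+12+22 = 81
… (46 more)
H → B → C → R → S → M → H: 11+4+8+6+4+20 = 53  ← best
The minimum is 53.
One optimal route: H → B → C → R → S → M → H (or its reverse).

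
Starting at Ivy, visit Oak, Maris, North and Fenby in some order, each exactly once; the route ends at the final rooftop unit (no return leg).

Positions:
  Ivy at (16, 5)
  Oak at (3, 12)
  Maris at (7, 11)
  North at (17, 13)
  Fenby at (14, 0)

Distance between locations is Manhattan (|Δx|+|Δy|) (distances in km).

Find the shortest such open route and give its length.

Shortest open route: 40 km.

There are 4! = 24 possible orderings.
Ivy - Oak - Maris - North - Fenby: 20+5+12+16 = 53
Ivy - Oak - Maris - Fenby - North: 20+5+18+16 = 59
Ivy - Oak - North - Maris - Fenby: 20+15+12+18 = 65
Ivy - Oak - North - Fenby - Maris: 20+15+16+18 = 69
Ivy - Oak - Fenby - Maris - North: 20+23+18+12 = 73
Ivy - Oak - Fenby - North - Maris: 20+23+16+12 = 71
Ivy - Maris - Oak - North - Fenby: 15+5+15+16 = 51
Ivy - Maris - Oak - Fenby - North: 15+5+23+16 = 59
Ivy - Maris - North - Oak - Fenby: 15+12+15+23 = 65
Ivy - Maris - North - Fenby - Oak: 15+12+16+23 = 66
Ivy - Maris - Fenby - Oak - North: 15+18+23+15 = 71
Ivy - Maris - Fenby - North - Oak: 15+18+16+15 = 64
Ivy - North - Oak - Maris - Fenby: 9+15+5+18 = 47
Ivy - North - Oak - Fenby - Maris: 9+15+23+18 = 65
… (10 more)
Ivy - Fenby - North - Maris - Oak: 7+16+12+5 = 40  ← best
The minimum is 40.
One shortest path: Ivy → Fenby → North → Maris → Oak.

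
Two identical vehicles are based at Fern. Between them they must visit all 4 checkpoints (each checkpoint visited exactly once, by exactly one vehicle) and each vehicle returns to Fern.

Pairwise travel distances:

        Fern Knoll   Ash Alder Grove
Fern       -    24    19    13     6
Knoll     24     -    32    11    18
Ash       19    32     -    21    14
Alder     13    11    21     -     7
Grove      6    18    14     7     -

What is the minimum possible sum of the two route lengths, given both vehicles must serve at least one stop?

86 — the smallest possible combined total.

Try each way of splitting the stops between the two vehicles (each non-empty) and, for each split, find the best tour for each vehicle:
  {Knoll} + {Ash, Alder, Grove}: 48 + 53 = 101
  {Ash} + {Knoll, Alder, Grove}: 38 + 48 = 86
  {Knoll, Ash} + {Alder, Grove}: 75 + 26 = 101
  {Alder} + {Knoll, Ash, Grove}: 26 + 75 = 101
  {Knoll, Alder} + {Ash, Grove}: 48 + 39 = 87
  {Ash, Alder} + {Knoll, Grove}: 53 + 48 = 101
  … (7 splits in total)
Best: vehicle 1 Fern → Ash → Fern = 38; vehicle 2 Fern → Knoll → Alder → Grove → Fern = 48; combined 86.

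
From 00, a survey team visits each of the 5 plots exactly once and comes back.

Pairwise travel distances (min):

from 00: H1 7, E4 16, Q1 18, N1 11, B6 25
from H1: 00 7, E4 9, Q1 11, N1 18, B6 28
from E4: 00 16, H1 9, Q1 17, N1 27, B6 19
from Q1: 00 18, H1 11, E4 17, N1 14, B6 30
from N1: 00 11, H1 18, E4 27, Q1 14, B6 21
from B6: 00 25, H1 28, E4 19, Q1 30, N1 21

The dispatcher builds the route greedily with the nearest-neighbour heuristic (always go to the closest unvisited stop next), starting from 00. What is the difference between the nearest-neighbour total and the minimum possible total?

From 00: H1=7, N1=11, E4=16, Q1=18, B6=25 → choose H1 (7).
From H1: E4=9, Q1=11, N1=18, B6=28 → choose E4 (9).
From E4: Q1=17, B6=19, N1=27 → choose Q1 (17).
From Q1: N1=14, B6=30 → choose N1 (14).
From N1: B6=21 → choose B6 (21).
NN route 00 → H1 → E4 → Q1 → N1 → B6 → 00 costs 93.
Optimal: 00 → H1 → Q1 → E4 → B6 → N1 → 00 costs 86 (by enumerating all 60 distinct tours).
Excess = 93 − 86 = 7.

The nearest-neighbour route is 7 min longer than optimal.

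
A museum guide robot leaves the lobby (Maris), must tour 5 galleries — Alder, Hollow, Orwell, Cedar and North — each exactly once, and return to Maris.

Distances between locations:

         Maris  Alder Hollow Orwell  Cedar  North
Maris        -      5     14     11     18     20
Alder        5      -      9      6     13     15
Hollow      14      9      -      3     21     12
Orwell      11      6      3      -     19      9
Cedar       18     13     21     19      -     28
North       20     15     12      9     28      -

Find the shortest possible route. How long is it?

There are 60 distinct closed tours to check (reversals are equivalent).
Maris-Alder-Hollow-Orwell-Cedar-North-Maris: 5+9+3+19+28+20 = 84
Maris-Alder-Hollow-Orwell-North-Cedar-Maris: 5+9+3+9+28+18 = 72
Maris-Alder-Hollow-Cedar-Orwell-North-Maris: 5+9+21+19+9+20 = 83
Maris-Alder-Hollow-Cedar-North-Orwell-Maris: 5+9+21+28+9+11 = 83
Maris-Alder-Hollow-North-Orwell-Cedar-Maris: 5+9+12+9+19+18 = 72
Maris-Alder-Hollow-North-Cedar-Orwell-Maris: 5+9+12+28+19+11 = 84
Maris-Alder-Orwell-Hollow-Cedar-North-Maris: 5+6+3+21+28+20 = 83
Maris-Alder-Orwell-Hollow-North-Cedar-Maris: 5+6+3+12+28+18 = 72
Maris-Alder-Orwell-Cedar-Hollow-North-Maris: 5+6+19+21+12+20 = 83
Maris-Alder-Orwell-Cedar-North-Hollow-Maris: 5+6+19+28+12+14 = 84
Maris-Alder-Orwell-North-Hollow-Cedar-Maris: 5+6+9+12+21+18 = 71
Maris-Alder-Orwell-North-Cedar-Hollow-Maris: 5+6+9+28+21+14 = 83
Maris-Alder-Cedar-Hollow-Orwell-North-Maris: 5+13+21+3+9+20 = 71
Maris-Alder-Cedar-Hollow-North-Orwell-Maris: 5+13+21+12+9+11 = 71
… (46 more)
The minimum is 71.
One optimal route: Maris → Alder → Orwell → North → Hollow → Cedar → Maris (or its reverse).

Shortest round trip = 71.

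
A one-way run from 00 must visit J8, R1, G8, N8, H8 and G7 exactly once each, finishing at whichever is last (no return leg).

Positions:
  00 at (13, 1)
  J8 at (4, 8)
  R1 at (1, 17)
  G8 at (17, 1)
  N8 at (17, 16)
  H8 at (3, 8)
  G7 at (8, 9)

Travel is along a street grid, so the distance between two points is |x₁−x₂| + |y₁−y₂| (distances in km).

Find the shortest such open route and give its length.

There are 6! = 720 possible orderings.
00→J8→R1→G8→N8→H8→G7: 16+12+32+15+22+6 = 103
00→J8→R1→G8→N8→G7→H8: 16+12+32+15+16+6 = 97
00→J8→R1→G8→H8→N8→G7: 16+12+32+21+22+16 = 119
00→J8→R1→G8→H8→G7→N8: 16+12+32+21+6+16 = 103
00→J8→R1→G8→G7→N8→H8: 16+12+32+17+16+22 = 115
00→J8→R1→G8→G7→H8→N8: 16+12+32+17+6+22 = 105
00→J8→R1→N8→G8→H8→G7: 16+12+17+15+21+6 = 87
00→J8→R1→N8→G8→G7→H8: 16+12+17+15+17+6 = 83
… (712 more)
00→G8→N8→G7→J8→H8→R1: 4+15+16+5+1+11 = 52  ← best
The minimum is 52.
One shortest path: 00 → G8 → N8 → G7 → J8 → H8 → R1.

Shortest open route: 52 km.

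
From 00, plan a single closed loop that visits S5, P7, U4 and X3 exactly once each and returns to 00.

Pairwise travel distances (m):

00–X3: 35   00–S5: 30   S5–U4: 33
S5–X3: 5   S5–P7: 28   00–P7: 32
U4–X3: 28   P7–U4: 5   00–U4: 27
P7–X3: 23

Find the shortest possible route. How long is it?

There are 12 distinct closed tours to check (reversals are equivalent).
00 → S5 → P7 → U4 → X3 → 00: 30+28+5+28+35 = 126
00 → S5 → P7 → X3 → U4 → 00: 30+28+23+28+27 = 136
00 → S5 → U4 → P7 → X3 → 00: 30+33+5+23+35 = 126
00 → S5 → U4 → X3 → P7 → 00: 30+33+28+23+32 = 146
00 → S5 → X3 → P7 → U4 → 00: 30+5+23+5+27 = 90
00 → S5 → X3 → U4 → P7 → 00: 30+5+28+5+32 = 100
00 → P7 → S5 → U4 → X3 → 00: 32+28+33+28+35 = 156
00 → P7 → S5 → X3 → U4 → 00: 32+28+5+28+27 = 120
00 → P7 → U4 → S5 → X3 → 00: 32+5+33+5+35 = 110
00 → P7 → X3 → S5 → U4 → 00: 32+23+5+33+27 = 120
00 → U4 → S5 → P7 → X3 → 00: 27+33+28+23+35 = 146
00 → U4 → P7 → S5 → X3 → 00: 27+5+28+5+35 = 100
The minimum is 90.
One optimal route: 00 → S5 → X3 → P7 → U4 → 00 (or its reverse).

Minimum total distance: 90 m.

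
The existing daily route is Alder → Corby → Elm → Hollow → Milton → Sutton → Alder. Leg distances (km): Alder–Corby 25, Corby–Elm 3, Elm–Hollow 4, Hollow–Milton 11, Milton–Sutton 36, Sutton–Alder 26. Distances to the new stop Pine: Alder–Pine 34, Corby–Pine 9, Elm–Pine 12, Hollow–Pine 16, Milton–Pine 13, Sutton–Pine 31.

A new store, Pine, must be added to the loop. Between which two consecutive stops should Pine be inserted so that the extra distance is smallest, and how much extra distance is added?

+8 km — insert Pine between Milton and Sutton.

Insertion cost between consecutive stops i–j is d(i,Pine) + d(Pine,j) − d(i,j):
  between Alder and Corby: 34 + 9 − 25 = 18
  between Corby and Elm: 9 + 12 − 3 = 18
  between Elm and Hollow: 12 + 16 − 4 = 24
  between Hollow and Milton: 16 + 13 − 11 = 18
  between Milton and Sutton: 13 + 31 − 36 = 8
  between Sutton and Alder: 31 + 34 − 26 = 39
Cheapest insertion is between Milton and Sutton, adding 8.
New total = 105 + 8 = 113.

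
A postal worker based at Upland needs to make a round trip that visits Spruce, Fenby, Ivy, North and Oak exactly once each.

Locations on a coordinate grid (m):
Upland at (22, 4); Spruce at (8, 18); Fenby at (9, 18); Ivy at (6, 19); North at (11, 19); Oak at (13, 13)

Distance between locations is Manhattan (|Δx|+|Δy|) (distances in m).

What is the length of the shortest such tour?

With 5 stops there are 5!/2 = 60 distinct round trips (a route and its reverse cost the same).
Upland - Spruce - Fenby - Ivy - North - Oak - Upland: 28+1+4+5+8+18 = 64
Upland - Spruce - Fenby - Ivy - Oak - North - Upland: 28+1+4+13+8+26 = 80
Upland - Spruce - Fenby - North - Ivy - Oak - Upland: 28+1+3+5+13+18 = 68
Upland - Spruce - Fenby - North - Oak - Ivy - Upland: 28+1+3+8+13+31 = 84
Upland - Spruce - Fenby - Oak - Ivy - North - Upland: 28+1+9+13+5+26 = 82
Upland - Spruce - Fenby - Oak - North - Ivy - Upland: 28+1+9+8+5+31 = 82
Upland - Spruce - Ivy - Fenby - North - Oak - Upland: 28+3+4+3+8+18 = 64
Upland - Spruce - Ivy - Fenby - Oak - North - Upland: 28+3+4+9+8+26 = 78
Upland - Spruce - Ivy - North - Fenby - Oak - Upland: 28+3+5+3+9+18 = 66
Upland - Spruce - Ivy - North - Oak - Fenby - Upland: 28+3+5+8+9+27 = 80
Upland - Spruce - Ivy - Oak - Fenby - North - Upland: 28+3+13+9+3+26 = 82
Upland - Spruce - Ivy - Oak - North - Fenby - Upland: 28+3+13+8+3+27 = 82
Upland - Spruce - North - Fenby - Ivy - Oak - Upland: 28+4+3+4+13+18 = 70
Upland - Spruce - North - Fenby - Oak - Ivy - Upland: 28+4+3+9+13+31 = 88
… (46 more)
Upland - Fenby - Spruce - Ivy - North - Oak - Upland: 27+1+3+5+8+18 = 62  ← best
The minimum is 62.
One optimal route: Upland → Fenby → Spruce → Ivy → North → Oak → Upland (or its reverse).

Minimum total distance: 62 m.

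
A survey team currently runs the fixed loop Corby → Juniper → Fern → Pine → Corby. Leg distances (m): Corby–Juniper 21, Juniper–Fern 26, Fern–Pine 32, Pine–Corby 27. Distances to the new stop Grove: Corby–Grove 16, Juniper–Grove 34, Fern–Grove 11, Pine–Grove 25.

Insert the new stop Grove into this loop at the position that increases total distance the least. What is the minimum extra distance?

Insertion cost between consecutive stops i–j is d(i,Grove) + d(Grove,j) − d(i,j):
  between Corby and Juniper: 16 + 34 − 21 = 29
  between Juniper and Fern: 34 + 11 − 26 = 19
  between Fern and Pine: 11 + 25 − 32 = 4
  between Pine and Corby: 25 + 16 − 27 = 14
Cheapest insertion is between Fern and Pine, adding 4.
New total = 106 + 4 = 110.

Adding 4 m by placing Grove on the Fern–Pine leg.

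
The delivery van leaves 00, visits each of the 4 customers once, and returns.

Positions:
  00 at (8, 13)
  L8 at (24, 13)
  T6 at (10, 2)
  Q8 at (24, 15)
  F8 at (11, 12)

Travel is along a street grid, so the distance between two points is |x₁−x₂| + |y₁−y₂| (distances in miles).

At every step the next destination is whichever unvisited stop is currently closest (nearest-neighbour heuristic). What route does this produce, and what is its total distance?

Total distance 60 miles via the nearest-neighbour route 00 → F8 → T6 → L8 → Q8 → 00.

From 00: distances to unvisited — F8=4, T6=13, L8=16, Q8=18. Nearest is F8 (4).
From F8: distances to unvisited — T6=11, L8=14, Q8=16. Nearest is T6 (11).
From T6: distances to unvisited — L8=25, Q8=27. Nearest is L8 (25).
From L8: distances to unvisited — Q8=2. Nearest is Q8 (2).
Return Q8→00: 18.
Total = 4 + 11 + 25 + 2 + 18 = 60.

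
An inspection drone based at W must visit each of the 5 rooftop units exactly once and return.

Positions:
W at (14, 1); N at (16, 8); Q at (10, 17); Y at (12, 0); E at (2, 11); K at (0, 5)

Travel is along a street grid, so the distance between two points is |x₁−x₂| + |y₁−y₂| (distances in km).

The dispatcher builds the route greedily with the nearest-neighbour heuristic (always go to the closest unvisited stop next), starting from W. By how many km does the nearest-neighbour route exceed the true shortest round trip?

From W: Y=3, N=9, K=18, Q=20, E=22 → choose Y (3).
From Y: N=12, K=17, Q=19, E=21 → choose N (12).
From N: Q=15, E=17, K=19 → choose Q (15).
From Q: E=14, K=22 → choose E (14).
From E: K=8 → choose K (8).
NN route W → Y → N → Q → E → K → W costs 70.
Optimal: W → N → Q → E → K → Y → W costs 66 (by enumerating all 60 distinct tours).
Excess = 70 − 66 = 4.

Excess over optimum: 4 km.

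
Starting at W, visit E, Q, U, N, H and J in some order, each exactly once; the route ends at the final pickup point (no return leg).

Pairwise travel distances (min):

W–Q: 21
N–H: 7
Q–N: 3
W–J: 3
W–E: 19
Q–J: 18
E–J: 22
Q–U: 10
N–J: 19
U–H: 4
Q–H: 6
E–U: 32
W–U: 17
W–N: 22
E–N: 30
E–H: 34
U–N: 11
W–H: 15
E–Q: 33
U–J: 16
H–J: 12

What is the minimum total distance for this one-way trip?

Shortest open route: 62 min.

There are 6! = 720 possible orderings.
W→E→Q→U→N→H→J: 19+33+10+11+7+12 = 92
W→E→Q→U→N→J→H: 19+33+10+11+19+12 = 104
W→E→Q→U→H→N→J: 19+33+10+4+7+19 = 92
W→E→Q→U→H→J→N: 19+33+10+4+12+19 = 97
W→E→Q→U→J→N→H: 19+33+10+16+19+7 = 104
W→E→Q→U→J→H→N: 19+33+10+16+12+7 = 97
W→E→Q→N→U→H→J: 19+33+3+11+4+12 = 82
W→E→Q→N→U→J→H: 19+33+3+11+16+12 = 94
… (712 more)
W→J→U→H→Q→N→E: 3+16+4+6+3+30 = 62  ← best
The minimum is 62.
One shortest path: W → J → U → H → Q → N → E.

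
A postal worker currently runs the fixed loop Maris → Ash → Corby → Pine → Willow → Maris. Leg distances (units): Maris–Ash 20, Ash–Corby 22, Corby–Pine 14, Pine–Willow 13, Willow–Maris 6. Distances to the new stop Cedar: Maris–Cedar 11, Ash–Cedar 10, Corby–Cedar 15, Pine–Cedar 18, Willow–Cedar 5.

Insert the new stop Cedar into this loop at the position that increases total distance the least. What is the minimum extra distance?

+1 — insert Cedar between Maris and Ash.

Insertion cost between consecutive stops i–j is d(i,Cedar) + d(Cedar,j) − d(i,j):
  between Maris and Ash: 11 + 10 − 20 = 1
  between Ash and Corby: 10 + 15 − 22 = 3
  between Corby and Pine: 15 + 18 − 14 = 19
  between Pine and Willow: 18 + 5 − 13 = 10
  between Willow and Maris: 5 + 11 − 6 = 10
Cheapest insertion is between Maris and Ash, adding 1.
New total = 75 + 1 = 76.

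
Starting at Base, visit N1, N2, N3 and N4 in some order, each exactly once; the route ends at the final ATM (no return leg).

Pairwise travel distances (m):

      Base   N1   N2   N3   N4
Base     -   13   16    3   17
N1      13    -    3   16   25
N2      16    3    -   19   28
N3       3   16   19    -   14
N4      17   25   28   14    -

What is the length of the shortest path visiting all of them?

There are 4! = 24 possible orderings.
Base → N1 → N2 → N3 → N4: 13+3+19+14 = 49
Base → N1 → N2 → N4 → N3: 13+3+28+14 = 58
Base → N1 → N3 → N2 → N4: 13+16+19+28 = 76
Base → N1 → N3 → N4 → N2: 13+16+14+28 = 71
Base → N1 → N4 → N2 → N3: 13+25+28+19 = 85
Base → N1 → N4 → N3 → N2: 13+25+14+19 = 71
Base → N2 → N1 → N3 → N4: 16+3+16+14 = 49
Base → N2 → N1 → N4 → N3: 16+3+25+14 = 58
Base → N2 → N3 → N1 → N4: 16+19+16+25 = 76
Base → N2 → N3 → N4 → N1: 16+19+14+25 = 74
Base → N2 → N4 → N1 → N3: 16+28+25+16 = 85
Base → N2 → N4 → N3 → N1: 16+28+14+16 = 74
Base → N3 → N1 → N2 → N4: 3+16+3+28 = 50
Base → N3 → N1 → N4 → N2: 3+16+25+28 = 72
… (10 more)
Base → N3 → N4 → N1 → N2: 3+14+25+3 = 45  ← best
The minimum is 45.
One shortest path: Base → N3 → N4 → N1 → N2.

45 m — the minimum one-way total.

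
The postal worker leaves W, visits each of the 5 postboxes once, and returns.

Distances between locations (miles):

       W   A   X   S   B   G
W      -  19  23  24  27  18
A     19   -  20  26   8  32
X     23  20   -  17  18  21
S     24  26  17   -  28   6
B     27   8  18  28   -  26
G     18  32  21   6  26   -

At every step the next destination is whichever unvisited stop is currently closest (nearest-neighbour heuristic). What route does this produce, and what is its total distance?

86 miles along W → G → S → X → B → A → W.

At W the remaining stops are G 18, A 19, X 23, S 24, B 27; go to G.
At G the remaining stops are S 6, X 21, B 26, A 32; go to S.
At S the remaining stops are X 17, A 26, B 28; go to X.
At X the remaining stops are B 18, A 20; go to B.
At B the remaining stops are A 8; go to A.
Return A→W: 19.
Total = 18 + 6 + 17 + 18 + 8 + 19 = 86.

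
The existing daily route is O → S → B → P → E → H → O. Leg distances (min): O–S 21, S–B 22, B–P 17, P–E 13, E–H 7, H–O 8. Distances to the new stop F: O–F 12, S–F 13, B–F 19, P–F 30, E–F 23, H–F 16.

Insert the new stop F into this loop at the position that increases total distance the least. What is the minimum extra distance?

Insertion cost between consecutive stops i–j is d(i,F) + d(F,j) − d(i,j):
  between O and S: 12 + 13 − 21 = 4
  between S and B: 13 + 19 − 22 = 10
  between B and P: 19 + 30 − 17 = 32
  between P and E: 30 + 23 − 13 = 40
  between E and H: 23 + 16 − 7 = 32
  between H and O: 16 + 12 − 8 = 20
Cheapest insertion is between O and S, adding 4.
New total = 88 + 4 = 92.

Minimum extra distance: 4 min, inserting F between O and S.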